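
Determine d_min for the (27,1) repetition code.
d_min = 27 (the only two codewords are 0…0 and 1…1, differing in all 27 positions).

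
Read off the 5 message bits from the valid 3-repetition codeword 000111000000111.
Split into 3-bit blocks: 000 111 000 000 111
Data = 01001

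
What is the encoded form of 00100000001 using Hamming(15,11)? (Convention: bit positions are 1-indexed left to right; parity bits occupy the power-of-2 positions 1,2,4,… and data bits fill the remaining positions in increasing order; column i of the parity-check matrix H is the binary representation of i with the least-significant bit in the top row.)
Codeword c = d · G (mod 2), d = 00100000001:
  c[0] = d·G[:,0] = (00100000001)·(11011010101) mod 2 = 0+0+0+0+0+0+0+0+0+0+1 mod 2 = 1
  c[1] = d·G[:,1] = (00100000001)·(10110110011) mod 2 = 0+0+1+0+0+0+0+0+0+0+1 mod 2 = 0
  c[2] = d·G[:,2] = (00100000001)·(10000000000) mod 2 = 0+0+0+0+0+0+0+0+0+0+0 mod 2 = 0
  c[3] = d·G[:,3] = (00100000001)·(01110001111) mod 2 = 0+0+1+0+0+0+0+0+0+0+1 mod 2 = 0
  c[4] = d·G[:,4] = (00100000001)·(01000000000) mod 2 = 0+0+0+0+0+0+0+0+0+0+0 mod 2 = 0
  c[5] = d·G[:,5] = (00100000001)·(00100000000) mod 2 = 0+0+1+0+0+0+0+0+0+0+0 mod 2 = 1
  c[6] = d·G[:,6] = (00100000001)·(00010000000) mod 2 = 0+0+0+0+0+0+0+0+0+0+0 mod 2 = 0
  c[7] = d·G[:,7] = (00100000001)·(00001111111) mod 2 = 0+0+0+0+0+0+0+0+0+0+1 mod 2 = 1
  c[8] = d·G[:,8] = (00100000001)·(00001000000) mod 2 = 0+0+0+0+0+0+0+0+0+0+0 mod 2 = 0
  c[9] = d·G[:,9] = (00100000001)·(00000100000) mod 2 = 0+0+0+0+0+0+0+0+0+0+0 mod 2 = 0
  c[10] = d·G[:,10] = (00100000001)·(00000010000) mod 2 = 0+0+0+0+0+0+0+0+0+0+0 mod 2 = 0
  c[11] = d·G[:,11] = (00100000001)·(00000001000) mod 2 = 0+0+0+0+0+0+0+0+0+0+0 mod 2 = 0
  c[12] = d·G[:,12] = (00100000001)·(00000000100) mod 2 = 0+0+0+0+0+0+0+0+0+0+0 mod 2 = 0
  c[13] = d·G[:,13] = (00100000001)·(00000000010) mod 2 = 0+0+0+0+0+0+0+0+0+0+0 mod 2 = 0
  c[14] = d·G[:,14] = (00100000001)·(00000000001) mod 2 = 0+0+0+0+0+0+0+0+0+0+1 mod 2 = 1
Codeword = 100001010000001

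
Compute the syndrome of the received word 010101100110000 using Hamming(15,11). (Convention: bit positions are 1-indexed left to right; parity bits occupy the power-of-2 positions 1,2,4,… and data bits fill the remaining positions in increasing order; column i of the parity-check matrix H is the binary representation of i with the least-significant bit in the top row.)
Syndrome s = H · r^T (mod 2), r = 010101100110000:
  s[0] = (101010101010101)·(010101100110000) mod 2 = 0+0+0+0+0+0+1+0+0+0+1+0+0+0+0 mod 2 = 0
  s[1] = (011001100110011)·(010101100110000) mod 2 = 0+1+0+0+0+1+1+0+0+1+1+0+0+0+0 mod 2 = 1
  s[2] = (000111100001111)·(010101100110000) mod 2 = 0+0+0+1+0+1+1+0+0+0+0+0+0+0+0 mod 2 = 1
  s[3] = (000000011111111)·(010101100110000) mod 2 = 0+0+0+0+0+0+0+0+0+1+1+0+0+0+0 mod 2 = 0
Syndrome = 0110
Non-zero syndrome: error at position 6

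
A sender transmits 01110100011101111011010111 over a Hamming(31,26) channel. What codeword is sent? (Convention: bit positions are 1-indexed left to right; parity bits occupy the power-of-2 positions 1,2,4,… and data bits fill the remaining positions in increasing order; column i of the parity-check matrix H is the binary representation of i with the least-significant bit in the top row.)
Codeword c = d · G (mod 2), d = 01110100011101111011010111:
  c[0] = d·G[:,0] = (01110100011101111011010111)·(11011010101101010101010101) mod 2 = 0+1+0+1+0+0+0+0+0+0+1+1+0+1+0+1+0+0+0+1+0+1+0+1+0+1 mod 2 = 0
  c[1] = d·G[:,1] = (01110100011101111011010111)·(10110110011011001100110011) mod 2 = 0+0+1+1+0+1+0+0+0+1+1+0+0+1+0+0+1+0+0+0+0+1+0+0+1+1 mod 2 = 0
  c[2] = d·G[:,2] = (01110100011101111011010111)·(10000000000000000000000000) mod 2 = 0+0+0+0+0+0+0+0+0+0+0+0+0+0+0+0+0+0+0+0+0+0+0+0+0+0 mod 2 = 0
  c[3] = d·G[:,3] = (01110100011101111011010111)·(01110001111000111100001111) mod 2 = 0+1+1+1+0+0+0+0+0+1+1+0+0+0+1+1+1+0+0+0+0+0+0+1+1+1 mod 2 = 1
  c[4] = d·G[:,4] = (01110100011101111011010111)·(01000000000000000000000000) mod 2 = 0+1+0+0+0+0+0+0+0+0+0+0+0+0+0+0+0+0+0+0+0+0+0+0+0+0 mod 2 = 1
  c[5] = d·G[:,5] = (01110100011101111011010111)·(00100000000000000000000000) mod 2 = 0+0+1+0+0+0+0+0+0+0+0+0+0+0+0+0+0+0+0+0+0+0+0+0+0+0 mod 2 = 1
  c[6] = d·G[:,6] = (01110100011101111011010111)·(00010000000000000000000000) mod 2 = 0+0+0+1+0+0+0+0+0+0+0+0+0+0+0+0+0+0+0+0+0+0+0+0+0+0 mod 2 = 1
  c[7] = d·G[:,7] = (01110100011101111011010111)·(00001111111000000011111111) mod 2 = 0+0+0+0+0+1+0+0+0+1+1+0+0+0+0+0+0+0+1+1+0+1+0+1+1+1 mod 2 = 1
  c[8] = d·G[:,8] = (01110100011101111011010111)·(00001000000000000000000000) mod 2 = 0+0+0+0+0+0+0+0+0+0+0+0+0+0+0+0+0+0+0+0+0+0+0+0+0+0 mod 2 = 0
  c[9] = d·G[:,9] = (01110100011101111011010111)·(00000100000000000000000000) mod 2 = 0+0+0+0+0+1+0+0+0+0+0+0+0+0+0+0+0+0+0+0+0+0+0+0+0+0 mod 2 = 1
  c[10] = d·G[:,10] = (01110100011101111011010111)·(00000010000000000000000000) mod 2 = 0+0+0+0+0+0+0+0+0+0+0+0+0+0+0+0+0+0+0+0+0+0+0+0+0+0 mod 2 = 0
  c[11] = d·G[:,11] = (01110100011101111011010111)·(00000001000000000000000000) mod 2 = 0+0+0+0+0+0+0+0+0+0+0+0+0+0+0+0+0+0+0+0+0+0+0+0+0+0 mod 2 = 0
  c[12] = d·G[:,12] = (01110100011101111011010111)·(00000000100000000000000000) mod 2 = 0+0+0+0+0+0+0+0+0+0+0+0+0+0+0+0+0+0+0+0+0+0+0+0+0+0 mod 2 = 0
  c[13] = d·G[:,13] = (01110100011101111011010111)·(00000000010000000000000000) mod 2 = 0+0+0+0+0+0+0+0+0+1+0+0+0+0+0+0+0+0+0+0+0+0+0+0+0+0 mod 2 = 1
  c[14] = d·G[:,14] = (01110100011101111011010111)·(00000000001000000000000000) mod 2 = 0+0+0+0+0+0+0+0+0+0+1+0+0+0+0+0+0+0+0+0+0+0+0+0+0+0 mod 2 = 1
  c[15] = d·G[:,15] = (01110100011101111011010111)·(00000000000111111111111111) mod 2 = 0+0+0+0+0+0+0+0+0+0+0+1+0+1+1+1+1+0+1+1+0+1+0+1+1+1 mod 2 = 1
  c[16] = d·G[:,16] = (01110100011101111011010111)·(00000000000100000000000000) mod 2 = 0+0+0+0+0+0+0+0+0+0+0+1+0+0+0+0+0+0+0+0+0+0+0+0+0+0 mod 2 = 1
  c[17] = d·G[:,17] = (01110100011101111011010111)·(00000000000010000000000000) mod 2 = 0+0+0+0+0+0+0+0+0+0+0+0+0+0+0+0+0+0+0+0+0+0+0+0+0+0 mod 2 = 0
  c[18] = d·G[:,18] = (01110100011101111011010111)·(00000000000001000000000000) mod 2 = 0+0+0+0+0+0+0+0+0+0+0+0+0+1+0+0+0+0+0+0+0+0+0+0+0+0 mod 2 = 1
  c[19] = d·G[:,19] = (01110100011101111011010111)·(00000000000000100000000000) mod 2 = 0+0+0+0+0+0+0+0+0+0+0+0+0+0+1+0+0+0+0+0+0+0+0+0+0+0 mod 2 = 1
  c[20] = d·G[:,20] = (01110100011101111011010111)·(00000000000000010000000000) mod 2 = 0+0+0+0+0+0+0+0+0+0+0+0+0+0+0+1+0+0+0+0+0+0+0+0+0+0 mod 2 = 1
  c[21] = d·G[:,21] = (01110100011101111011010111)·(00000000000000001000000000) mod 2 = 0+0+0+0+0+0+0+0+0+0+0+0+0+0+0+0+1+0+0+0+0+0+0+0+0+0 mod 2 = 1
  c[22] = d·G[:,22] = (01110100011101111011010111)·(00000000000000000100000000) mod 2 = 0+0+0+0+0+0+0+0+0+0+0+0+0+0+0+0+0+0+0+0+0+0+0+0+0+0 mod 2 = 0
  c[23] = d·G[:,23] = (01110100011101111011010111)·(00000000000000000010000000) mod 2 = 0+0+0+0+0+0+0+0+0+0+0+0+0+0+0+0+0+0+1+0+0+0+0+0+0+0 mod 2 = 1
  c[24] = d·G[:,24] = (01110100011101111011010111)·(00000000000000000001000000) mod 2 = 0+0+0+0+0+0+0+0+0+0+0+0+0+0+0+0+0+0+0+1+0+0+0+0+0+0 mod 2 = 1
  c[25] = d·G[:,25] = (01110100011101111011010111)·(00000000000000000000100000) mod 2 = 0+0+0+0+0+0+0+0+0+0+0+0+0+0+0+0+0+0+0+0+0+0+0+0+0+0 mod 2 = 0
  c[26] = d·G[:,26] = (01110100011101111011010111)·(00000000000000000000010000) mod 2 = 0+0+0+0+0+0+0+0+0+0+0+0+0+0+0+0+0+0+0+0+0+1+0+0+0+0 mod 2 = 1
  c[27] = d·G[:,27] = (01110100011101111011010111)·(00000000000000000000001000) mod 2 = 0+0+0+0+0+0+0+0+0+0+0+0+0+0+0+0+0+0+0+0+0+0+0+0+0+0 mod 2 = 0
  c[28] = d·G[:,28] = (01110100011101111011010111)·(00000000000000000000000100) mod 2 = 0+0+0+0+0+0+0+0+0+0+0+0+0+0+0+0+0+0+0+0+0+0+0+1+0+0 mod 2 = 1
  c[29] = d·G[:,29] = (01110100011101111011010111)·(00000000000000000000000010) mod 2 = 0+0+0+0+0+0+0+0+0+0+0+0+0+0+0+0+0+0+0+0+0+0+0+0+1+0 mod 2 = 1
  c[30] = d·G[:,30] = (01110100011101111011010111)·(00000000000000000000000001) mod 2 = 0+0+0+0+0+0+0+0+0+0+0+0+0+0+0+0+0+0+0+0+0+0+0+0+0+1 mod 2 = 1
Codeword = 0001111101000111101111011010111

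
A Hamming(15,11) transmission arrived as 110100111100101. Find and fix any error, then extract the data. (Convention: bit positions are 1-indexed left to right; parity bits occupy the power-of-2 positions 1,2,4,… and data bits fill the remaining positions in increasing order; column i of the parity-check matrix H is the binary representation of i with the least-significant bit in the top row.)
Syndrome s = H · r^T (mod 2), r = 110100111100101:
  s[0] = (101010101010101)·(110100111100101) mod 2 = 1+0+0+0+0+0+1+0+1+0+0+0+1+0+1 mod 2 = 1
  s[1] = (011001100110011)·(110100111100101) mod 2 = 0+1+0+0+0+0+1+0+0+1+0+0+0+0+1 mod 2 = 0
  s[2] = (000111100001111)·(110100111100101) mod 2 = 0+0+0+1+0+0+1+0+0+0+0+0+1+0+1 mod 2 = 0
  s[3] = (000000011111111)·(110100111100101) mod 2 = 0+0+0+0+0+0+0+1+1+1+0+0+1+0+1 mod 2 = 1
Syndrome = 1001
Column 9 of H equals this syndrome → error at bit 9 (1-indexed).
Flip bit 9: 110100111100101 → 110100110100101
Extract data bits at positions {3,5,6,7,9,10,11,12,13,14,15}: 00010100101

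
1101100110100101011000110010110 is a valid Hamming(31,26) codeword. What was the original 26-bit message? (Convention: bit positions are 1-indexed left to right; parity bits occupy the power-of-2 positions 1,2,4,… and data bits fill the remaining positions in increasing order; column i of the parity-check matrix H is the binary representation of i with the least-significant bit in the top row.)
Parity bits occupy power-of-2 positions; data bits are at positions {3,5,6,7,9,10,11,12,13,14,15,17,18,19,20,21,22,23,24,25,26,27,28,29,30,31} (1-indexed).
Extract: c[3]=0 c[5]=1 c[6]=0 c[7]=0 c[9]=1 c[10]=0 c[11]=1 c[12]=0 c[13]=0 c[14]=1 c[15]=0 c[17]=0 c[18]=1 c[19]=1 c[20]=0 c[21]=0 c[22]=0 c[23]=1 c[24]=1 c[25]=0 c[26]=0 c[27]=1 c[28]=0 c[29]=1 c[30]=1 c[31]=0
Data = 01001010010011000110010110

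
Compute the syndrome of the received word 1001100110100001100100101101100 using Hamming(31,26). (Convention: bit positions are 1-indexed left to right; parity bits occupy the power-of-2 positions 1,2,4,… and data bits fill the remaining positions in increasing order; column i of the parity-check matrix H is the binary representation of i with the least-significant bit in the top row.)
Syndrome s = H · r^T (mod 2), r = 1001100110100001100100101101100:
  s[0] = (1010101010101010101010101010101)·(1001100110100001100100101101100) mod 2 = 1+0+0+0+1+0+0+0+1+0+1+0+0+0+0+0+1+0+0+0+0+0+1+0+1+0+0+0+1+0+0 mod 2 = 0
  s[1] = (0110011001100110011001100110011)·(1001100110100001100100101101100) mod 2 = 0+0+0+0+0+0+0+0+0+0+1+0+0+0+0+0+0+0+0+0+0+0+1+0+0+1+0+0+0+0+0 mod 2 = 1
  s[2] = (0001111000011110000111100001111)·(1001100110100001100100101101100) mod 2 = 0+0+0+1+1+0+0+0+0+0+0+0+0+0+0+0+0+0+0+1+0+0+1+0+0+0+0+1+1+0+0 mod 2 = 0
  s[3] = (0000000111111110000000011111111)·(1001100110100001100100101101100) mod 2 = 0+0+0+0+0+0+0+1+1+0+1+0+0+0+0+0+0+0+0+0+0+0+0+0+1+1+0+1+1+0+0 mod 2 = 1
  s[4] = (0000000000000001111111111111111)·(1001100110100001100100101101100) mod 2 = 0+0+0+0+0+0+0+0+0+0+0+0+0+0+0+1+1+0+0+1+0+0+1+0+1+1+0+1+1+0+0 mod 2 = 0
Syndrome = 01010
Non-zero syndrome: error at position 10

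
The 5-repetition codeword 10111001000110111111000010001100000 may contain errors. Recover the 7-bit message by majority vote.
Split into 5-bit blocks and majority-vote each:
  block 1 = 10111: 4 ones, 1 zeros → 1
  block 2 = 00100: 1 ones, 4 zeros → 0
  block 3 = 01101: 3 ones, 2 zeros → 1
  block 4 = 11111: 5 ones, 0 zeros → 1
  block 5 = 00001: 1 ones, 4 zeros → 0
  block 6 = 00011: 2 ones, 3 zeros → 0
  block 7 = 00000: 0 ones, 5 zeros → 0
Decoded = 1011000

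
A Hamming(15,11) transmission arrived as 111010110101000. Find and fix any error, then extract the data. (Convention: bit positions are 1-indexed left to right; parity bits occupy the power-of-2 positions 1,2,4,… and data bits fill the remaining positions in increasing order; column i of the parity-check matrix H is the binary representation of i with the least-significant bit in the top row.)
Syndrome s = H · r^T (mod 2), r = 111010110101000:
  s[0] = (101010101010101)·(111010110101000) mod 2 = 1+0+1+0+1+0+1+0+0+0+0+0+0+0+0 mod 2 = 0
  s[1] = (011001100110011)·(111010110101000) mod 2 = 0+1+1+0+0+0+1+0+0+1+0+0+0+0+0 mod 2 = 0
  s[2] = (000111100001111)·(111010110101000) mod 2 = 0+0+0+0+1+0+1+0+0+0+0+1+0+0+0 mod 2 = 1
  s[3] = (000000011111111)·(111010110101000) mod 2 = 0+0+0+0+0+0+0+1+0+1+0+1+0+0+0 mod 2 = 1
Syndrome = 0011
Column 12 of H equals this syndrome → error at bit 12 (1-indexed).
Flip bit 12: 111010110101000 → 111010110100000
Extract data bits at positions {3,5,6,7,9,10,11,12,13,14,15}: 11010100000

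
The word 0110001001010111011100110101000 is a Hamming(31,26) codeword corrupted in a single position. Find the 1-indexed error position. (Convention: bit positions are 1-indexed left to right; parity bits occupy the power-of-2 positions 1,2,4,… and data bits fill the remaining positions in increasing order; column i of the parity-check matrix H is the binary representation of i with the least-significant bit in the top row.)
Syndrome s = H · r^T (mod 2), r = 0110001001010111011100110101000:
  s[0] = (1010101010101010101010101010101)·(0110001001010111011100110101000) mod 2 = 0+0+1+0+0+0+1+0+0+0+0+0+0+0+1+0+0+0+1+0+0+0+1+0+0+0+0+0+0+0+0 mod 2 = 1
  s[1] = (0110011001100110011001100110011)·(0110001001010111011100110101000) mod 2 = 0+1+1+0+0+0+1+0+0+1+0+0+0+1+1+0+0+1+1+0+0+0+1+0+0+1+0+0+0+0+0 mod 2 = 0
  s[2] = (0001111000011110000111100001111)·(0110001001010111011100110101000) mod 2 = 0+0+0+0+0+0+1+0+0+0+0+1+0+1+1+0+0+0+0+1+0+0+1+0+0+0+0+1+0+0+0 mod 2 = 1
  s[3] = (0000000111111110000000011111111)·(0110001001010111011100110101000) mod 2 = 0+0+0+0+0+0+0+0+0+1+0+1+0+1+1+0+0+0+0+0+0+0+0+1+0+1+0+1+0+0+0 mod 2 = 1
  s[4] = (0000000000000001111111111111111)·(0110001001010111011100110101000) mod 2 = 0+0+0+0+0+0+0+0+0+0+0+0+0+0+0+1+0+1+1+1+0+0+1+1+0+1+0+1+0+0+0 mod 2 = 0
Syndrome = 10110
Column i of H is the binary representation of i, so the syndrome is the binary index of the flipped bit.
Read s = 10110 with s[0] as LSB: 1·2^0 + 0·2^1 + 1·2^2 + 1·2^3 + 0·2^4 = 13.
Error is at bit position 13.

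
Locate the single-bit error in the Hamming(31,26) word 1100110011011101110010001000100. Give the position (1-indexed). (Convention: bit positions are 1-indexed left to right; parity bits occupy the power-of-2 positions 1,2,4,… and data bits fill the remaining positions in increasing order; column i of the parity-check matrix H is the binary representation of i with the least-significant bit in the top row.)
Syndrome s = H · r^T (mod 2), r = 1100110011011101110010001000100:
  s[0] = (1010101010101010101010101010101)·(1100110011011101110010001000100) mod 2 = 1+0+0+0+1+0+0+0+1+0+0+0+1+0+0+0+1+0+0+0+1+0+0+0+1+0+0+0+1+0+0 mod 2 = 0
  s[1] = (0110011001100110011001100110011)·(1100110011011101110010001000100) mod 2 = 0+1+0+0+0+1+0+0+0+1+0+0+0+1+0+0+0+1+0+0+0+0+0+0+0+0+0+0+0+0+0 mod 2 = 1
  s[2] = (0001111000011110000111100001111)·(1100110011011101110010001000100) mod 2 = 0+0+0+0+1+1+0+0+0+0+0+1+1+1+0+0+0+0+0+0+1+0+0+0+0+0+0+0+1+0+0 mod 2 = 1
  s[3] = (0000000111111110000000011111111)·(1100110011011101110010001000100) mod 2 = 0+0+0+0+0+0+0+0+1+1+0+1+1+1+0+0+0+0+0+0+0+0+0+0+1+0+0+0+1+0+0 mod 2 = 1
  s[4] = (0000000000000001111111111111111)·(1100110011011101110010001000100) mod 2 = 0+0+0+0+0+0+0+0+0+0+0+0+0+0+0+1+1+1+0+0+1+0+0+0+1+0+0+0+1+0+0 mod 2 = 0
Syndrome = 01110
Column i of H is the binary representation of i, so the syndrome is the binary index of the flipped bit.
Read s = 01110 with s[0] as LSB: 0·2^0 + 1·2^1 + 1·2^2 + 1·2^3 + 0·2^4 = 14.
Error is at bit position 14.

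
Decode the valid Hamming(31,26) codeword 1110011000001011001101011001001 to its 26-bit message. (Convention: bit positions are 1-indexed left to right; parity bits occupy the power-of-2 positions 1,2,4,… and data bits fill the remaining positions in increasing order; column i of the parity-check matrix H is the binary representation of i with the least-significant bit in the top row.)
Parity bits occupy power-of-2 positions; data bits are at positions {3,5,6,7,9,10,11,12,13,14,15,17,18,19,20,21,22,23,24,25,26,27,28,29,30,31} (1-indexed).
Extract: c[3]=1 c[5]=0 c[6]=1 c[7]=1 c[9]=0 c[10]=0 c[11]=0 c[12]=0 c[13]=1 c[14]=0 c[15]=1 c[17]=0 c[18]=0 c[19]=1 c[20]=1 c[21]=0 c[22]=1 c[23]=0 c[24]=1 c[25]=1 c[26]=0 c[27]=0 c[28]=1 c[29]=0 c[30]=0 c[31]=1
Data = 10110000101001101011001001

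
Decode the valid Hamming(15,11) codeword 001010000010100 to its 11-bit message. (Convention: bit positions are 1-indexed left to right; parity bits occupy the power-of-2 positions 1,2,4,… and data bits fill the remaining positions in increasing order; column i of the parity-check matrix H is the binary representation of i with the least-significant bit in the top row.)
Parity bits occupy power-of-2 positions; data bits are at positions {3,5,6,7,9,10,11,12,13,14,15} (1-indexed).
Extract: c[3]=1 c[5]=1 c[6]=0 c[7]=0 c[9]=0 c[10]=0 c[11]=1 c[12]=0 c[13]=1 c[14]=0 c[15]=0
Data = 11000010100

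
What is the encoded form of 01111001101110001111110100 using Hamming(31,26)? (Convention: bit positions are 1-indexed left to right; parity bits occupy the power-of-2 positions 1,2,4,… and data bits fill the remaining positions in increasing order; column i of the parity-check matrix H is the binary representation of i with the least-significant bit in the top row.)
Codeword c = d · G (mod 2), d = 01111001101110001111110100:
  c[0] = d·G[:,0] = (01111001101110001111110100)·(11011010101101010101010101) mod 2 = 0+1+0+1+1+0+0+0+1+0+1+1+0+0+0+0+0+1+0+1+0+1+0+1+0+0 mod 2 = 0
  c[1] = d·G[:,1] = (01111001101110001111110100)·(10110110011011001100110011) mod 2 = 0+0+1+1+0+0+0+0+0+0+1+0+1+0+0+0+1+1+0+0+1+1+0+0+0+0 mod 2 = 0
  c[2] = d·G[:,2] = (01111001101110001111110100)·(10000000000000000000000000) mod 2 = 0+0+0+0+0+0+0+0+0+0+0+0+0+0+0+0+0+0+0+0+0+0+0+0+0+0 mod 2 = 0
  c[3] = d·G[:,3] = (01111001101110001111110100)·(01110001111000111100001111) mod 2 = 0+1+1+1+0+0+0+1+1+0+1+0+0+0+0+0+1+1+0+0+0+0+0+1+0+0 mod 2 = 1
  c[4] = d·G[:,4] = (01111001101110001111110100)·(01000000000000000000000000) mod 2 = 0+1+0+0+0+0+0+0+0+0+0+0+0+0+0+0+0+0+0+0+0+0+0+0+0+0 mod 2 = 1
  c[5] = d·G[:,5] = (01111001101110001111110100)·(00100000000000000000000000) mod 2 = 0+0+1+0+0+0+0+0+0+0+0+0+0+0+0+0+0+0+0+0+0+0+0+0+0+0 mod 2 = 1
  c[6] = d·G[:,6] = (01111001101110001111110100)·(00010000000000000000000000) mod 2 = 0+0+0+1+0+0+0+0+0+0+0+0+0+0+0+0+0+0+0+0+0+0+0+0+0+0 mod 2 = 1
  c[7] = d·G[:,7] = (01111001101110001111110100)·(00001111111000000011111111) mod 2 = 0+0+0+0+1+0+0+1+1+0+1+0+0+0+0+0+0+0+1+1+1+1+0+1+0+0 mod 2 = 1
  c[8] = d·G[:,8] = (01111001101110001111110100)·(00001000000000000000000000) mod 2 = 0+0+0+0+1+0+0+0+0+0+0+0+0+0+0+0+0+0+0+0+0+0+0+0+0+0 mod 2 = 1
  c[9] = d·G[:,9] = (01111001101110001111110100)·(00000100000000000000000000) mod 2 = 0+0+0+0+0+0+0+0+0+0+0+0+0+0+0+0+0+0+0+0+0+0+0+0+0+0 mod 2 = 0
  c[10] = d·G[:,10] = (01111001101110001111110100)·(00000010000000000000000000) mod 2 = 0+0+0+0+0+0+0+0+0+0+0+0+0+0+0+0+0+0+0+0+0+0+0+0+0+0 mod 2 = 0
  c[11] = d·G[:,11] = (01111001101110001111110100)·(00000001000000000000000000) mod 2 = 0+0+0+0+0+0+0+1+0+0+0+0+0+0+0+0+0+0+0+0+0+0+0+0+0+0 mod 2 = 1
  c[12] = d·G[:,12] = (01111001101110001111110100)·(00000000100000000000000000) mod 2 = 0+0+0+0+0+0+0+0+1+0+0+0+0+0+0+0+0+0+0+0+0+0+0+0+0+0 mod 2 = 1
  c[13] = d·G[:,13] = (01111001101110001111110100)·(00000000010000000000000000) mod 2 = 0+0+0+0+0+0+0+0+0+0+0+0+0+0+0+0+0+0+0+0+0+0+0+0+0+0 mod 2 = 0
  c[14] = d·G[:,14] = (01111001101110001111110100)·(00000000001000000000000000) mod 2 = 0+0+0+0+0+0+0+0+0+0+1+0+0+0+0+0+0+0+0+0+0+0+0+0+0+0 mod 2 = 1
  c[15] = d·G[:,15] = (01111001101110001111110100)·(00000000000111111111111111) mod 2 = 0+0+0+0+0+0+0+0+0+0+0+1+1+0+0+0+1+1+1+1+1+1+0+1+0+0 mod 2 = 1
  c[16] = d·G[:,16] = (01111001101110001111110100)·(00000000000100000000000000) mod 2 = 0+0+0+0+0+0+0+0+0+0+0+1+0+0+0+0+0+0+0+0+0+0+0+0+0+0 mod 2 = 1
  c[17] = d·G[:,17] = (01111001101110001111110100)·(00000000000010000000000000) mod 2 = 0+0+0+0+0+0+0+0+0+0+0+0+1+0+0+0+0+0+0+0+0+0+0+0+0+0 mod 2 = 1
  c[18] = d·G[:,18] = (01111001101110001111110100)·(00000000000001000000000000) mod 2 = 0+0+0+0+0+0+0+0+0+0+0+0+0+0+0+0+0+0+0+0+0+0+0+0+0+0 mod 2 = 0
  c[19] = d·G[:,19] = (01111001101110001111110100)·(00000000000000100000000000) mod 2 = 0+0+0+0+0+0+0+0+0+0+0+0+0+0+0+0+0+0+0+0+0+0+0+0+0+0 mod 2 = 0
  c[20] = d·G[:,20] = (01111001101110001111110100)·(00000000000000010000000000) mod 2 = 0+0+0+0+0+0+0+0+0+0+0+0+0+0+0+0+0+0+0+0+0+0+0+0+0+0 mod 2 = 0
  c[21] = d·G[:,21] = (01111001101110001111110100)·(00000000000000001000000000) mod 2 = 0+0+0+0+0+0+0+0+0+0+0+0+0+0+0+0+1+0+0+0+0+0+0+0+0+0 mod 2 = 1
  c[22] = d·G[:,22] = (01111001101110001111110100)·(00000000000000000100000000) mod 2 = 0+0+0+0+0+0+0+0+0+0+0+0+0+0+0+0+0+1+0+0+0+0+0+0+0+0 mod 2 = 1
  c[23] = d·G[:,23] = (01111001101110001111110100)·(00000000000000000010000000) mod 2 = 0+0+0+0+0+0+0+0+0+0+0+0+0+0+0+0+0+0+1+0+0+0+0+0+0+0 mod 2 = 1
  c[24] = d·G[:,24] = (01111001101110001111110100)·(00000000000000000001000000) mod 2 = 0+0+0+0+0+0+0+0+0+0+0+0+0+0+0+0+0+0+0+1+0+0+0+0+0+0 mod 2 = 1
  c[25] = d·G[:,25] = (01111001101110001111110100)·(00000000000000000000100000) mod 2 = 0+0+0+0+0+0+0+0+0+0+0+0+0+0+0+0+0+0+0+0+1+0+0+0+0+0 mod 2 = 1
  c[26] = d·G[:,26] = (01111001101110001111110100)·(00000000000000000000010000) mod 2 = 0+0+0+0+0+0+0+0+0+0+0+0+0+0+0+0+0+0+0+0+0+1+0+0+0+0 mod 2 = 1
  c[27] = d·G[:,27] = (01111001101110001111110100)·(00000000000000000000001000) mod 2 = 0+0+0+0+0+0+0+0+0+0+0+0+0+0+0+0+0+0+0+0+0+0+0+0+0+0 mod 2 = 0
  c[28] = d·G[:,28] = (01111001101110001111110100)·(00000000000000000000000100) mod 2 = 0+0+0+0+0+0+0+0+0+0+0+0+0+0+0+0+0+0+0+0+0+0+0+1+0+0 mod 2 = 1
  c[29] = d·G[:,29] = (01111001101110001111110100)·(00000000000000000000000010) mod 2 = 0+0+0+0+0+0+0+0+0+0+0+0+0+0+0+0+0+0+0+0+0+0+0+0+0+0 mod 2 = 0
  c[30] = d·G[:,30] = (01111001101110001111110100)·(00000000000000000000000001) mod 2 = 0+0+0+0+0+0+0+0+0+0+0+0+0+0+0+0+0+0+0+0+0+0+0+0+0+0 mod 2 = 0
Codeword = 0001111110011011110001111110100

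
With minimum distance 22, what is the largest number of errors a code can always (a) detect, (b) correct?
(a) Detection requires d_min ≥ e+1, so e ≤ d_min − 1 = 21.
(b) Correction requires d_min ≥ 2t+1, so t ≤ ⌊(d_min − 1)/2⌋ = ⌊21/2⌋ = 10.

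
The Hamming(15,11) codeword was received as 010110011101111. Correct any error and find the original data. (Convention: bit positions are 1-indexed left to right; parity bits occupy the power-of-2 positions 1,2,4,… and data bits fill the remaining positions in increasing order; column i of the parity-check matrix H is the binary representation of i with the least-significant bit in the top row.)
Syndrome s = H · r^T (mod 2), r = 010110011101111:
  s[0] = (101010101010101)·(010110011101111) mod 2 = 0+0+0+0+1+0+0+0+1+0+0+0+1+0+1 mod 2 = 0
  s[1] = (011001100110011)·(010110011101111) mod 2 = 0+1+0+0+0+0+0+0+0+1+0+0+0+1+1 mod 2 = 0
  s[2] = (000111100001111)·(010110011101111) mod 2 = 0+0+0+1+1+0+0+0+0+0+0+1+1+1+1 mod 2 = 0
  s[3] = (000000011111111)·(010110011101111) mod 2 = 0+0+0+0+0+0+0+1+1+1+0+1+1+1+1 mod 2 = 1
Syndrome = 0001
Column 8 of H equals this syndrome → error at bit 8 (1-indexed).
Flip bit 8: 010110011101111 → 010110001101111
Extract data bits at positions {3,5,6,7,9,10,11,12,13,14,15}: 01001101111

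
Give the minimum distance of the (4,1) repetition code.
d_min = 4 (the only two codewords are 0…0 and 1…1, differing in all 4 positions).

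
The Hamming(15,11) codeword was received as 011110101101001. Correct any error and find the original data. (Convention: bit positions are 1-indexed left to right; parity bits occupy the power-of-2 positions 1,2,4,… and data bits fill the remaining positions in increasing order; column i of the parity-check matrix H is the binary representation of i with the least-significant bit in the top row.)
Syndrome s = H · r^T (mod 2), r = 011110101101001:
  s[0] = (101010101010101)·(011110101101001) mod 2 = 0+0+1+0+1+0+1+0+1+0+0+0+0+0+1 mod 2 = 1
  s[1] = (011001100110011)·(011110101101001) mod 2 = 0+1+1+0+0+0+1+0+0+1+0+0+0+0+1 mod 2 = 1
  s[2] = (000111100001111)·(011110101101001) mod 2 = 0+0+0+1+1+0+1+0+0+0+0+1+0+0+1 mod 2 = 1
  s[3] = (000000011111111)·(011110101101001) mod 2 = 0+0+0+0+0+0+0+0+1+1+0+1+0+0+1 mod 2 = 0
Syndrome = 1110
Column 7 of H equals this syndrome → error at bit 7 (1-indexed).
Flip bit 7: 011110101101001 → 011110001101001
Extract data bits at positions {3,5,6,7,9,10,11,12,13,14,15}: 11001101001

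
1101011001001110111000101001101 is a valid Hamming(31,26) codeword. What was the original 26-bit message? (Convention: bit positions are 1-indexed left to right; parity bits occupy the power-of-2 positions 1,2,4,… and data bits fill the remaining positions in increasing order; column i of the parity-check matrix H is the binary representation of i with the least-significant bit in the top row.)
Parity bits occupy power-of-2 positions; data bits are at positions {3,5,6,7,9,10,11,12,13,14,15,17,18,19,20,21,22,23,24,25,26,27,28,29,30,31} (1-indexed).
Extract: c[3]=0 c[5]=0 c[6]=1 c[7]=1 c[9]=0 c[10]=1 c[11]=0 c[12]=0 c[13]=1 c[14]=1 c[15]=1 c[17]=1 c[18]=1 c[19]=1 c[20]=0 c[21]=0 c[22]=0 c[23]=1 c[24]=0 c[25]=1 c[26]=0 c[27]=0 c[28]=1 c[29]=1 c[30]=0 c[31]=1
Data = 00110100111111000101001101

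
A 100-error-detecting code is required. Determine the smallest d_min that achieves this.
Detecting e errors requires d_min ≥ e + 1 = 100 + 1 = 101.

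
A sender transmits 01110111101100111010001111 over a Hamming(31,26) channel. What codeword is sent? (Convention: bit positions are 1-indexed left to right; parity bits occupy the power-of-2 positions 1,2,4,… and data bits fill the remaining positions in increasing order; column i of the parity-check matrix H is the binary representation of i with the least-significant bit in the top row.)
Codeword c = d · G (mod 2), d = 01110111101100111010001111:
  c[0] = d·G[:,0] = (01110111101100111010001111)·(11011010101101010101010101) mod 2 = 0+1+0+1+0+0+1+0+1+0+1+1+0+0+0+1+0+0+0+0+0+0+0+1+0+1 mod 2 = 1
  c[1] = d·G[:,1] = (01110111101100111010001111)·(10110110011011001100110011) mod 2 = 0+0+1+1+0+1+1+0+0+0+1+0+0+0+0+0+1+0+0+0+0+0+0+0+1+1 mod 2 = 0
  c[2] = d·G[:,2] = (01110111101100111010001111)·(10000000000000000000000000) mod 2 = 0+0+0+0+0+0+0+0+0+0+0+0+0+0+0+0+0+0+0+0+0+0+0+0+0+0 mod 2 = 0
  c[3] = d·G[:,3] = (01110111101100111010001111)·(01110001111000111100001111) mod 2 = 0+1+1+1+0+0+0+1+1+0+1+0+0+0+1+1+1+0+0+0+0+0+1+1+1+1 mod 2 = 1
  c[4] = d·G[:,4] = (01110111101100111010001111)·(01000000000000000000000000) mod 2 = 0+1+0+0+0+0+0+0+0+0+0+0+0+0+0+0+0+0+0+0+0+0+0+0+0+0 mod 2 = 1
  c[5] = d·G[:,5] = (01110111101100111010001111)·(00100000000000000000000000) mod 2 = 0+0+1+0+0+0+0+0+0+0+0+0+0+0+0+0+0+0+0+0+0+0+0+0+0+0 mod 2 = 1
  c[6] = d·G[:,6] = (01110111101100111010001111)·(00010000000000000000000000) mod 2 = 0+0+0+1+0+0+0+0+0+0+0+0+0+0+0+0+0+0+0+0+0+0+0+0+0+0 mod 2 = 1
  c[7] = d·G[:,7] = (01110111101100111010001111)·(00001111111000000011111111) mod 2 = 0+0+0+0+0+1+1+1+1+0+1+0+0+0+0+0+0+0+1+0+0+0+1+1+1+1 mod 2 = 0
  c[8] = d·G[:,8] = (01110111101100111010001111)·(00001000000000000000000000) mod 2 = 0+0+0+0+0+0+0+0+0+0+0+0+0+0+0+0+0+0+0+0+0+0+0+0+0+0 mod 2 = 0
  c[9] = d·G[:,9] = (01110111101100111010001111)·(00000100000000000000000000) mod 2 = 0+0+0+0+0+1+0+0+0+0+0+0+0+0+0+0+0+0+0+0+0+0+0+0+0+0 mod 2 = 1
  c[10] = d·G[:,10] = (01110111101100111010001111)·(00000010000000000000000000) mod 2 = 0+0+0+0+0+0+1+0+0+0+0+0+0+0+0+0+0+0+0+0+0+0+0+0+0+0 mod 2 = 1
  c[11] = d·G[:,11] = (01110111101100111010001111)·(00000001000000000000000000) mod 2 = 0+0+0+0+0+0+0+1+0+0+0+0+0+0+0+0+0+0+0+0+0+0+0+0+0+0 mod 2 = 1
  c[12] = d·G[:,12] = (01110111101100111010001111)·(00000000100000000000000000) mod 2 = 0+0+0+0+0+0+0+0+1+0+0+0+0+0+0+0+0+0+0+0+0+0+0+0+0+0 mod 2 = 1
  c[13] = d·G[:,13] = (01110111101100111010001111)·(00000000010000000000000000) mod 2 = 0+0+0+0+0+0+0+0+0+0+0+0+0+0+0+0+0+0+0+0+0+0+0+0+0+0 mod 2 = 0
  c[14] = d·G[:,14] = (01110111101100111010001111)·(00000000001000000000000000) mod 2 = 0+0+0+0+0+0+0+0+0+0+1+0+0+0+0+0+0+0+0+0+0+0+0+0+0+0 mod 2 = 1
  c[15] = d·G[:,15] = (01110111101100111010001111)·(00000000000111111111111111) mod 2 = 0+0+0+0+0+0+0+0+0+0+0+1+0+0+1+1+1+0+1+0+0+0+1+1+1+1 mod 2 = 1
  c[16] = d·G[:,16] = (01110111101100111010001111)·(00000000000100000000000000) mod 2 = 0+0+0+0+0+0+0+0+0+0+0+1+0+0+0+0+0+0+0+0+0+0+0+0+0+0 mod 2 = 1
  c[17] = d·G[:,17] = (01110111101100111010001111)·(00000000000010000000000000) mod 2 = 0+0+0+0+0+0+0+0+0+0+0+0+0+0+0+0+0+0+0+0+0+0+0+0+0+0 mod 2 = 0
  c[18] = d·G[:,18] = (01110111101100111010001111)·(00000000000001000000000000) mod 2 = 0+0+0+0+0+0+0+0+0+0+0+0+0+0+0+0+0+0+0+0+0+0+0+0+0+0 mod 2 = 0
  c[19] = d·G[:,19] = (01110111101100111010001111)·(00000000000000100000000000) mod 2 = 0+0+0+0+0+0+0+0+0+0+0+0+0+0+1+0+0+0+0+0+0+0+0+0+0+0 mod 2 = 1
  c[20] = d·G[:,20] = (01110111101100111010001111)·(00000000000000010000000000) mod 2 = 0+0+0+0+0+0+0+0+0+0+0+0+0+0+0+1+0+0+0+0+0+0+0+0+0+0 mod 2 = 1
  c[21] = d·G[:,21] = (01110111101100111010001111)·(00000000000000001000000000) mod 2 = 0+0+0+0+0+0+0+0+0+0+0+0+0+0+0+0+1+0+0+0+0+0+0+0+0+0 mod 2 = 1
  c[22] = d·G[:,22] = (01110111101100111010001111)·(00000000000000000100000000) mod 2 = 0+0+0+0+0+0+0+0+0+0+0+0+0+0+0+0+0+0+0+0+0+0+0+0+0+0 mod 2 = 0
  c[23] = d·G[:,23] = (01110111101100111010001111)·(00000000000000000010000000) mod 2 = 0+0+0+0+0+0+0+0+0+0+0+0+0+0+0+0+0+0+1+0+0+0+0+0+0+0 mod 2 = 1
  c[24] = d·G[:,24] = (01110111101100111010001111)·(00000000000000000001000000) mod 2 = 0+0+0+0+0+0+0+0+0+0+0+0+0+0+0+0+0+0+0+0+0+0+0+0+0+0 mod 2 = 0
  c[25] = d·G[:,25] = (01110111101100111010001111)·(00000000000000000000100000) mod 2 = 0+0+0+0+0+0+0+0+0+0+0+0+0+0+0+0+0+0+0+0+0+0+0+0+0+0 mod 2 = 0
  c[26] = d·G[:,26] = (01110111101100111010001111)·(00000000000000000000010000) mod 2 = 0+0+0+0+0+0+0+0+0+0+0+0+0+0+0+0+0+0+0+0+0+0+0+0+0+0 mod 2 = 0
  c[27] = d·G[:,27] = (01110111101100111010001111)·(00000000000000000000001000) mod 2 = 0+0+0+0+0+0+0+0+0+0+0+0+0+0+0+0+0+0+0+0+0+0+1+0+0+0 mod 2 = 1
  c[28] = d·G[:,28] = (01110111101100111010001111)·(00000000000000000000000100) mod 2 = 0+0+0+0+0+0+0+0+0+0+0+0+0+0+0+0+0+0+0+0+0+0+0+1+0+0 mod 2 = 1
  c[29] = d·G[:,29] = (01110111101100111010001111)·(00000000000000000000000010) mod 2 = 0+0+0+0+0+0+0+0+0+0+0+0+0+0+0+0+0+0+0+0+0+0+0+0+1+0 mod 2 = 1
  c[30] = d·G[:,30] = (01110111101100111010001111)·(00000000000000000000000001) mod 2 = 0+0+0+0+0+0+0+0+0+0+0+0+0+0+0+0+0+0+0+0+0+0+0+0+0+1 mod 2 = 1
Codeword = 1001111001111011100111010001111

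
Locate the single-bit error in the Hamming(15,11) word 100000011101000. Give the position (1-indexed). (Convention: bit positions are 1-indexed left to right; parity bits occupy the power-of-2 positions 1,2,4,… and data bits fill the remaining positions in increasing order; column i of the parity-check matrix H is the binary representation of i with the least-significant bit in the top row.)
Syndrome s = H · r^T (mod 2), r = 100000011101000:
  s[0] = (101010101010101)·(100000011101000) mod 2 = 1+0+0+0+0+0+0+0+1+0+0+0+0+0+0 mod 2 = 0
  s[1] = (011001100110011)·(100000011101000) mod 2 = 0+0+0+0+0+0+0+0+0+1+0+0+0+0+0 mod 2 = 1
  s[2] = (000111100001111)·(100000011101000) mod 2 = 0+0+0+0+0+0+0+0+0+0+0+1+0+0+0 mod 2 = 1
  s[3] = (000000011111111)·(100000011101000) mod 2 = 0+0+0+0+0+0+0+1+1+1+0+1+0+0+0 mod 2 = 0
Syndrome = 0110
Column i of H is the binary representation of i, so the syndrome is the binary index of the flipped bit.
Read s = 0110 with s[0] as LSB: 0·2^0 + 1·2^1 + 1·2^2 + 0·2^3 = 6.
Error is at bit position 6.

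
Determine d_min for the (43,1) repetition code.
d_min = 43 (the only two codewords are 0…0 and 1…1, differing in all 43 positions).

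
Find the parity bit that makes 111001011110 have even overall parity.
Sum of data bits: 1+1+1+0+0+1+0+1+1+1+1+0 = 8.
8 mod 2 = 0, so parity bit = 0.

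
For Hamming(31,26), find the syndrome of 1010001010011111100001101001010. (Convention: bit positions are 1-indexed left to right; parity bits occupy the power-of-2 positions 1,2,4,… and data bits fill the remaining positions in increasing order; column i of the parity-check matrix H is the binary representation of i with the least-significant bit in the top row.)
Syndrome s = H · r^T (mod 2), r = 1010001010011111100001101001010:
  s[0] = (1010101010101010101010101010101)·(1010001010011111100001101001010) mod 2 = 1+0+1+0+0+0+1+0+1+0+0+0+1+0+1+0+1+0+0+0+0+0+1+0+1+0+0+0+0+0+0 mod 2 = 1
  s[1] = (0110011001100110011001100110011)·(1010001010011111100001101001010) mod 2 = 0+0+1+0+0+0+1+0+0+0+0+0+0+1+1+0+0+0+0+0+0+1+1+0+0+0+0+0+0+1+0 mod 2 = 1
  s[2] = (0001111000011110000111100001111)·(1010001010011111100001101001010) mod 2 = 0+0+0+0+0+0+1+0+0+0+0+1+1+1+1+0+0+0+0+0+0+1+1+0+0+0+0+1+0+1+0 mod 2 = 1
  s[3] = (0000000111111110000000011111111)·(1010001010011111100001101001010) mod 2 = 0+0+0+0+0+0+0+0+1+0+0+1+1+1+1+0+0+0+0+0+0+0+0+0+1+0+0+1+0+1+0 mod 2 = 0
  s[4] = (0000000000000001111111111111111)·(1010001010011111100001101001010) mod 2 = 0+0+0+0+0+0+0+0+0+0+0+0+0+0+0+1+1+0+0+0+0+1+1+0+1+0+0+1+0+1+0 mod 2 = 1
Syndrome = 11101
Non-zero syndrome: error at position 23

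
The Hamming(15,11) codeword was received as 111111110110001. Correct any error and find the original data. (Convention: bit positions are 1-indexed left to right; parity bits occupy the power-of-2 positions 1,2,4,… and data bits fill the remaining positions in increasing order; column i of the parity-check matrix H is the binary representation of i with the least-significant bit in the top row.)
Syndrome s = H · r^T (mod 2), r = 111111110110001:
  s[0] = (101010101010101)·(111111110110001) mod 2 = 1+0+1+0+1+0+1+0+0+0+1+0+0+0+1 mod 2 = 0
  s[1] = (011001100110011)·(111111110110001) mod 2 = 0+1+1+0+0+1+1+0+0+1+1+0+0+0+1 mod 2 = 1
  s[2] = (000111100001111)·(111111110110001) mod 2 = 0+0+0+1+1+1+1+0+0+0+0+0+0+0+1 mod 2 = 1
  s[3] = (000000011111111)·(111111110110001) mod 2 = 0+0+0+0+0+0+0+1+0+1+1+0+0+0+1 mod 2 = 0
Syndrome = 0110
Column 6 of H equals this syndrome → error at bit 6 (1-indexed).
Flip bit 6: 111111110110001 → 111110110110001
Extract data bits at positions {3,5,6,7,9,10,11,12,13,14,15}: 11010110001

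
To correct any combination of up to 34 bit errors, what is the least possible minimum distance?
Correcting t errors requires d_min ≥ 2t + 1 = 2·34 + 1 = 69.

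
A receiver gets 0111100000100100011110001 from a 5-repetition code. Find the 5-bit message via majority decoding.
Split into 5-bit blocks and majority-vote each:
  block 1 = 01111: 4 ones, 1 zeros → 1
  block 2 = 00000: 0 ones, 5 zeros → 0
  block 3 = 10010: 2 ones, 3 zeros → 0
  block 4 = 00111: 3 ones, 2 zeros → 1
  block 5 = 10001: 2 ones, 3 zeros → 0
Decoded = 10010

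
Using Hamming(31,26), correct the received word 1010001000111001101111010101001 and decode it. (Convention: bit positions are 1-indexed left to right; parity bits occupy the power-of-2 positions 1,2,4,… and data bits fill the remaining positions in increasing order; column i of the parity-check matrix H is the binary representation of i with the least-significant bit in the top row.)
Syndrome s = H · r^T (mod 2), r = 1010001000111001101111010101001:
  s[0] = (1010101010101010101010101010101)·(1010001000111001101111010101001) mod 2 = 1+0+1+0+0+0+1+0+0+0+1+0+1+0+0+0+1+0+1+0+1+0+0+0+0+0+0+0+0+0+1 mod 2 = 1
  s[1] = (0110011001100110011001100110011)·(1010001000111001101111010101001) mod 2 = 0+0+1+0+0+0+1+0+0+0+1+0+0+0+0+0+0+0+1+0+0+1+0+0+0+1+0+0+0+0+1 mod 2 = 1
  s[2] = (0001111000011110000111100001111)·(1010001000111001101111010101001) mod 2 = 0+0+0+0+0+0+1+0+0+0+0+1+1+0+0+0+0+0+0+1+1+1+0+0+0+0+0+1+0+0+1 mod 2 = 0
  s[3] = (0000000111111110000000011111111)·(1010001000111001101111010101001) mod 2 = 0+0+0+0+0+0+0+0+0+0+1+1+1+0+0+0+0+0+0+0+0+0+0+1+0+1+0+1+0+0+1 mod 2 = 1
  s[4] = (0000000000000001111111111111111)·(1010001000111001101111010101001) mod 2 = 0+0+0+0+0+0+0+0+0+0+0+0+0+0+0+1+1+0+1+1+1+1+0+1+0+1+0+1+0+0+1 mod 2 = 0
Syndrome = 11010
Column 11 of H equals this syndrome → error at bit 11 (1-indexed).
Flip bit 11: 1010001000111001101111010101001 → 1010001000011001101111010101001
Extract data bits at positions {3,5,6,7,9,10,11,12,13,14,15,17,18,19,20,21,22,23,24,25,26,27,28,29,30,31}: 10010001100101111010101001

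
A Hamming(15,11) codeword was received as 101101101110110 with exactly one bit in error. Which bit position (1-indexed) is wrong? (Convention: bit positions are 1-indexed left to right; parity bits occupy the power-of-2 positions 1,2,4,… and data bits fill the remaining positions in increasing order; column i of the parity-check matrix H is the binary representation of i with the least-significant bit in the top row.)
Syndrome s = H · r^T (mod 2), r = 101101101110110:
  s[0] = (101010101010101)·(101101101110110) mod 2 = 1+0+1+0+0+0+1+0+1+0+1+0+1+0+0 mod 2 = 0
  s[1] = (011001100110011)·(101101101110110) mod 2 = 0+0+1+0+0+1+1+0+0+1+1+0+0+1+0 mod 2 = 0
  s[2] = (000111100001111)·(101101101110110) mod 2 = 0+0+0+1+0+1+1+0+0+0+0+0+1+1+0 mod 2 = 1
  s[3] = (000000011111111)·(101101101110110) mod 2 = 0+0+0+0+0+0+0+0+1+1+1+0+1+1+0 mod 2 = 1
Syndrome = 0011
Column i of H is the binary representation of i, so the syndrome is the binary index of the flipped bit.
Read s = 0011 with s[0] as LSB: 0·2^0 + 0·2^1 + 1·2^2 + 1·2^3 = 12.
Error is at bit position 12.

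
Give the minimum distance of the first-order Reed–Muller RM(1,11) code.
d_min = 1024 (RM(1,11) has length 2048 and minimum distance 2^(m−1) = 1024).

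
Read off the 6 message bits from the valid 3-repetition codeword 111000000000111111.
Split into 3-bit blocks: 111 000 000 000 111 111
Data = 100011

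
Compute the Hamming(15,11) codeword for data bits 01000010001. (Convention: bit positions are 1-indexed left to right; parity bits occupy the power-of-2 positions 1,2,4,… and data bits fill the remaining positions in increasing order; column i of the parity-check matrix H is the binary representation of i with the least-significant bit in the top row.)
Codeword c = d · G (mod 2), d = 01000010001:
  c[0] = d·G[:,0] = (01000010001)·(11011010101) mod 2 = 0+1+0+0+0+0+1+0+0+0+1 mod 2 = 1
  c[1] = d·G[:,1] = (01000010001)·(10110110011) mod 2 = 0+0+0+0+0+0+1+0+0+0+1 mod 2 = 0
  c[2] = d·G[:,2] = (01000010001)·(10000000000) mod 2 = 0+0+0+0+0+0+0+0+0+0+0 mod 2 = 0
  c[3] = d·G[:,3] = (01000010001)·(01110001111) mod 2 = 0+1+0+0+0+0+0+0+0+0+1 mod 2 = 0
  c[4] = d·G[:,4] = (01000010001)·(01000000000) mod 2 = 0+1+0+0+0+0+0+0+0+0+0 mod 2 = 1
  c[5] = d·G[:,5] = (01000010001)·(00100000000) mod 2 = 0+0+0+0+0+0+0+0+0+0+0 mod 2 = 0
  c[6] = d·G[:,6] = (01000010001)·(00010000000) mod 2 = 0+0+0+0+0+0+0+0+0+0+0 mod 2 = 0
  c[7] = d·G[:,7] = (01000010001)·(00001111111) mod 2 = 0+0+0+0+0+0+1+0+0+0+1 mod 2 = 0
  c[8] = d·G[:,8] = (01000010001)·(00001000000) mod 2 = 0+0+0+0+0+0+0+0+0+0+0 mod 2 = 0
  c[9] = d·G[:,9] = (01000010001)·(00000100000) mod 2 = 0+0+0+0+0+0+0+0+0+0+0 mod 2 = 0
  c[10] = d·G[:,10] = (01000010001)·(00000010000) mod 2 = 0+0+0+0+0+0+1+0+0+0+0 mod 2 = 1
  c[11] = d·G[:,11] = (01000010001)·(00000001000) mod 2 = 0+0+0+0+0+0+0+0+0+0+0 mod 2 = 0
  c[12] = d·G[:,12] = (01000010001)·(00000000100) mod 2 = 0+0+0+0+0+0+0+0+0+0+0 mod 2 = 0
  c[13] = d·G[:,13] = (01000010001)·(00000000010) mod 2 = 0+0+0+0+0+0+0+0+0+0+0 mod 2 = 0
  c[14] = d·G[:,14] = (01000010001)·(00000000001) mod 2 = 0+0+0+0+0+0+0+0+0+0+1 mod 2 = 1
Codeword = 100010000010001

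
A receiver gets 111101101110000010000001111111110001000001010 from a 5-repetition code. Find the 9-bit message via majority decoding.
Split into 5-bit blocks and majority-vote each:
  block 1 = 11110: 4 ones, 1 zeros → 1
  block 2 = 11011: 4 ones, 1 zeros → 1
  block 3 = 10000: 1 ones, 4 zeros → 0
  block 4 = 01000: 1 ones, 4 zeros → 0
  block 5 = 00011: 2 ones, 3 zeros → 0
  block 6 = 11111: 5 ones, 0 zeros → 1
  block 7 = 11000: 2 ones, 3 zeros → 0
  block 8 = 10000: 1 ones, 4 zeros → 0
  block 9 = 01010: 2 ones, 3 zeros → 0
Decoded = 110001000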